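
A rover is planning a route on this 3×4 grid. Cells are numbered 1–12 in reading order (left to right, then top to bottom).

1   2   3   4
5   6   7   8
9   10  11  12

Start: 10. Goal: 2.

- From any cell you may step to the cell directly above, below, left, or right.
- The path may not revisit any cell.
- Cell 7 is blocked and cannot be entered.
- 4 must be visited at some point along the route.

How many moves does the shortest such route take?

6

Any route passes through 4 somewhere between 10 and 2. Summing Manhattan distances along the two legs (10 → 4 → 2) gives a lower bound of 4 + 2 = 6 moves.
A route of 6 moves achieves this: 10 → 11 → 12 → 8 → 4 → 3 → 2.
Since 6 matches the lower bound, it is optimal.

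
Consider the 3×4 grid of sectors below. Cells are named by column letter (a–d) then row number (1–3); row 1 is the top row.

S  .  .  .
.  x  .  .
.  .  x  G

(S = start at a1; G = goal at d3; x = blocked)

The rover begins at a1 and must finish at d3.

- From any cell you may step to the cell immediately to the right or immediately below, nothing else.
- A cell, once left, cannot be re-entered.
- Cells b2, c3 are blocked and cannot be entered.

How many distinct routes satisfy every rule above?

A right/down-only route from a1 to d3 makes exactly 2 down-moves and 3 right-moves in some order.
With no other constraints that would be C(5,2) = 10 routes.
Subtract routes through each blocked cell (inclusion–exclusion for overlaps): − through b2: 6 − through c3: 6 + through b2&c3: 4 → 2.
That gives 2 routes.

2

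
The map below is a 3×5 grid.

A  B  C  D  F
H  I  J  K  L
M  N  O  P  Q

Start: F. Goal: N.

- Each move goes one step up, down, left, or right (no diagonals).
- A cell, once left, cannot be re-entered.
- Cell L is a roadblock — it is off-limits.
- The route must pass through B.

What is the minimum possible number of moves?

5

Any route passes through B somewhere between F and N. Summing Manhattan distances along the two legs (F → B → N) gives a lower bound of 3 + 2 = 5 moves.
A route of 5 moves achieves this: F → D → C → B → I → N.
Since 5 matches the lower bound, it is optimal.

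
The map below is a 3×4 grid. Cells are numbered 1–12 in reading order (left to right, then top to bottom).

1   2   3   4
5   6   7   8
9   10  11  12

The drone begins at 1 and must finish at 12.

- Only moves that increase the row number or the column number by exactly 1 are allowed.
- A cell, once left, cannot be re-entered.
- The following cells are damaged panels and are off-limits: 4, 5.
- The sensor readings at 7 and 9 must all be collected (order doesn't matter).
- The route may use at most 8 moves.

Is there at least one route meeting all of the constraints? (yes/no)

9 is below but to the left of 7: going 7 → 9 would need a leftward move and 9 → 7 an upward move, so no right/down-only route can visit both required cells.

no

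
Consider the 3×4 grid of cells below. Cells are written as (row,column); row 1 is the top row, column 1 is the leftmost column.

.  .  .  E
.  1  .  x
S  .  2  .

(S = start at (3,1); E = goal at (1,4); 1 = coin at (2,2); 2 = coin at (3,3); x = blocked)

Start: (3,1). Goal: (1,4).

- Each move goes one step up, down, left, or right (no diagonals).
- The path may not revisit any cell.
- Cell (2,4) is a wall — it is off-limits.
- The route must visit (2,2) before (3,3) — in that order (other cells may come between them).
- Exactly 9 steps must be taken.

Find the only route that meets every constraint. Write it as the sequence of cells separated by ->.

The waypoints must appear in the order (2,2), (3,3), with no cell reused.
Route from (3,1): 2× up (reaching (1,1)), right to (1,2), 2× down (reaching (3,2)), right to (3,3), 2× up (reaching (1,3)), right to (1,4) — 9 moves in all.
Check: order respected (1 at step 4, 2 at step 6); 9 moves as required.

(3,1) -> (2,1) -> (1,1) -> (1,2) -> (2,2) -> (3,2) -> (3,3) -> (2,3) -> (1,3) -> (1,4)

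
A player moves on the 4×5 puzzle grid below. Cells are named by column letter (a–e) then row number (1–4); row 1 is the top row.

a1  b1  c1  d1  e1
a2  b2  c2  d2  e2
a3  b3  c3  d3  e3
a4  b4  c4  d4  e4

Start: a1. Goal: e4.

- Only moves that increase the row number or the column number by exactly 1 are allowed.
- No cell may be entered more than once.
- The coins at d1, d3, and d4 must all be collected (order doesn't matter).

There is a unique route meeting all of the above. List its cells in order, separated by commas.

a1, b1, c1, d1, d2, d3, d4, e4

Moves only go right or down, so the column and row indices never decrease.
Route from a1: right 3 to d1, down 3 to d4, right 1 to e4 — 7 moves in all.
Check: all required cells visited.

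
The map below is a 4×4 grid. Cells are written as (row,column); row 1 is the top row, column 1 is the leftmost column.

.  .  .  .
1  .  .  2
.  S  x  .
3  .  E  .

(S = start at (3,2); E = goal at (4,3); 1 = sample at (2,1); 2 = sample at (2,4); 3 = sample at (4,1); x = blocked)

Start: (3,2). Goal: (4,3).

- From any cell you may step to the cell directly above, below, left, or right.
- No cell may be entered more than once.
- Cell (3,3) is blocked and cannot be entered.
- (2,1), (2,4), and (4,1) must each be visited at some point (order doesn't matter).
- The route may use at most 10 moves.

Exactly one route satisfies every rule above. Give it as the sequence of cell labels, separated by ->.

Any route must reach (2,1), (2,4), and (4,1) and still end at (4,3) within 10 moves, so the order of the required stops is forced.
Route from (3,2): down to (4,2), left to (4,1), 2× up (reaching (2,1)), 3× right (reaching (2,4)), 2× down (reaching (4,4)), left to (4,3) — 10 moves in all.
Check: all required cells visited; 10 ≤ 10 moves.

(3,2) -> (4,2) -> (4,1) -> (3,1) -> (2,1) -> (2,2) -> (2,3) -> (2,4) -> (3,4) -> (4,4) -> (4,3)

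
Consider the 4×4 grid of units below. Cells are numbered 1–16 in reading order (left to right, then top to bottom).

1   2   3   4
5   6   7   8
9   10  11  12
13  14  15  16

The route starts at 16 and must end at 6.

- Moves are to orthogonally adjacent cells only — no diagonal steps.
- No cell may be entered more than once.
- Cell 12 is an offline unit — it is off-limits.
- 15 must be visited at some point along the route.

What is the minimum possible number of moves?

4

Any route passes through 15 somewhere between 16 and 6. Summing Manhattan distances along the two legs (16 → 15 → 6) gives a lower bound of 1 + 3 = 4 moves.
A route of 4 moves achieves this: 16 → 15 → 11 → 7 → 6.
Since 4 matches the lower bound, it is optimal.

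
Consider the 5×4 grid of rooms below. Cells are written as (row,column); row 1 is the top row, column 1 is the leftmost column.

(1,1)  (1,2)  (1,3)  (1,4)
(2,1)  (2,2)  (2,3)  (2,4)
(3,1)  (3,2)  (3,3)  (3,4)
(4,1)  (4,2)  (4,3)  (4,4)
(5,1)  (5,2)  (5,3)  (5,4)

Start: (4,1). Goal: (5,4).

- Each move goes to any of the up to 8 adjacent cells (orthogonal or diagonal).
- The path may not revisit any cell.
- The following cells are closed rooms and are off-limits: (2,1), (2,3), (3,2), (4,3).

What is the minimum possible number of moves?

3

With diagonal moves allowed, the Chebyshev distance max(|Δrow|,|Δcol|) from (4,1) to (5,4) is 3, so at least 3 moves are needed.
A route of 3 moves achieves this: (4,1) → (4,2) → (5,3) → (5,4).
Since 3 matches the lower bound, it is optimal.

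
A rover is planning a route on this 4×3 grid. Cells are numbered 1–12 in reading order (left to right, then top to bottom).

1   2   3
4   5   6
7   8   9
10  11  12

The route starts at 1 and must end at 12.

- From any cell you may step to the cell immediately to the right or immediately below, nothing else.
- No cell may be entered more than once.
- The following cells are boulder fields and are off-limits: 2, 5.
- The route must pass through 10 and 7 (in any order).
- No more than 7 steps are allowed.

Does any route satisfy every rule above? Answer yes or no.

yes

One route that works: 1 → 4 → 7 → 10 → 11 → 12.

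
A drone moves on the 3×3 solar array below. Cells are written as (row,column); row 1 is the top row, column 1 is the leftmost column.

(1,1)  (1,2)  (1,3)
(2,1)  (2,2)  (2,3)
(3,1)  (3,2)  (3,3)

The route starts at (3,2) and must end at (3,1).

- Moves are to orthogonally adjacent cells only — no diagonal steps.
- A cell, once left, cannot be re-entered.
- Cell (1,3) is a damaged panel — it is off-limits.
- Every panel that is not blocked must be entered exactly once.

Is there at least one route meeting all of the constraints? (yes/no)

yes

One route that works: (3,2) → (3,3) → (2,3) → (2,2) → (1,2) → (1,1) → (2,1) → (3,1).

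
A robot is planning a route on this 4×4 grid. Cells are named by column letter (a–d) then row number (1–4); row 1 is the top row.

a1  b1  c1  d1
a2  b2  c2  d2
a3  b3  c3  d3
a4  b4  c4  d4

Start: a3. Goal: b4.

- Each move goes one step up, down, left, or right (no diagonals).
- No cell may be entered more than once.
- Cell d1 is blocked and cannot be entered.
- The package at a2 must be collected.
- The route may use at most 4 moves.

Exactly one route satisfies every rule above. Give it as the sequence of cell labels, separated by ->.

a3 -> a2 -> b2 -> b3 -> b4

The 4-move cap with required stops at a2 leaves no slack for detours.
Route from a3: up 1 to a2, right 1 to b2, down 2 to b4 — 4 moves in all.
Check: all required cells visited; 4 ≤ 4 moves.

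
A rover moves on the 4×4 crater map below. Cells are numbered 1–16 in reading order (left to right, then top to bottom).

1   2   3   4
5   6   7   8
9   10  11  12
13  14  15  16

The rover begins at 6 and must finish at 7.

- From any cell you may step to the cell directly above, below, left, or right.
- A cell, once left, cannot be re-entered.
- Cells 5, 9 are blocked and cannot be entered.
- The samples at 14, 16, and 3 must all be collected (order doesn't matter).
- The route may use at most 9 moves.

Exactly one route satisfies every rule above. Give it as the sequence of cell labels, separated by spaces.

Any route must reach 14, 16, and 3 and still end at 7 within 9 moves, so the order of the required stops is forced.
Route from 6: down 2 to 14, right 2 to 16, up 3 to 4, left 1 to 3, down 1 to 7 — 9 moves in all.
Check: all required cells visited; 9 ≤ 9 moves.

6 10 14 15 16 12 8 4 3 7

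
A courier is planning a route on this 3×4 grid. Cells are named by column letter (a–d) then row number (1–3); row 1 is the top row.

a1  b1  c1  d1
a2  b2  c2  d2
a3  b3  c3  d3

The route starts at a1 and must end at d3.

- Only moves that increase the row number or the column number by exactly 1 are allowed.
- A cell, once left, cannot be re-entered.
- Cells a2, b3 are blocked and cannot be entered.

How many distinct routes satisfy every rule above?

5

A right/down-only route from a1 to d3 makes exactly 2 down-moves and 3 right-moves in some order.
With no other constraints that would be C(5,2) = 10 routes.
Subtract routes through each blocked cell (inclusion–exclusion for overlaps): − through a2: 4 − through b3: 3 + through a2&b3: 2 → 5.
That gives 5 routes.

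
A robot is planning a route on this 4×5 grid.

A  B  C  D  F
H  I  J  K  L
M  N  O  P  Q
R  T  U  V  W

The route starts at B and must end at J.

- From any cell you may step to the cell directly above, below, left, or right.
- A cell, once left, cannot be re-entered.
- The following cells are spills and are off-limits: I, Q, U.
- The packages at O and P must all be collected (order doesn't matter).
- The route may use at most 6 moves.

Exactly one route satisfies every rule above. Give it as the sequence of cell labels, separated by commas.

The 6-move cap with required stops at O, P leaves no slack for detours.
Route from B: right 2 to D, down 2 to P, left 1 to O, up 1 to J — 6 moves in all.
Check: all required cells visited; 6 ≤ 6 moves.

B, C, D, K, P, O, J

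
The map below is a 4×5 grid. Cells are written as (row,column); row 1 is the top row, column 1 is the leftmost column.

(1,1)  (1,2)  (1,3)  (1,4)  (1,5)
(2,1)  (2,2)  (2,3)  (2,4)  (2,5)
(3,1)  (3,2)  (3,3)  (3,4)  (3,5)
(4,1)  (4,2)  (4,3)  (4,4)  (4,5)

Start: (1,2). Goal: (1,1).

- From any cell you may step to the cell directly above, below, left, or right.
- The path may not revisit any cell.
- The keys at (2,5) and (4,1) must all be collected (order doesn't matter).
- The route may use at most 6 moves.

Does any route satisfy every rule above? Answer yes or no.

no

Even ignoring the no-revisit rule, getting from (1,2) to (1,1), taking the cheapest ordering (1,2) → (2,5) → (4,1) → (1,1) needs at least 4 + 6 + 3 = 13 moves (Manhattan distance per leg), which exceeds the 6-move limit.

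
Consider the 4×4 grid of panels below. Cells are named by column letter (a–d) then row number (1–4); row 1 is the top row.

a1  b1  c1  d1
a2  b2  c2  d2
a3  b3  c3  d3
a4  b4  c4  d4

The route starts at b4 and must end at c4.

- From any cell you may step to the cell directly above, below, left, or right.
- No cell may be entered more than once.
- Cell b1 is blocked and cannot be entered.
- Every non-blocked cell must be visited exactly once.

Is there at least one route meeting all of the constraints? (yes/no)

no

Cell a1 has only one open neighbour but is neither the start nor the goal, so a Hamiltonian route would have to both enter and leave it through the same neighbour — impossible without revisiting.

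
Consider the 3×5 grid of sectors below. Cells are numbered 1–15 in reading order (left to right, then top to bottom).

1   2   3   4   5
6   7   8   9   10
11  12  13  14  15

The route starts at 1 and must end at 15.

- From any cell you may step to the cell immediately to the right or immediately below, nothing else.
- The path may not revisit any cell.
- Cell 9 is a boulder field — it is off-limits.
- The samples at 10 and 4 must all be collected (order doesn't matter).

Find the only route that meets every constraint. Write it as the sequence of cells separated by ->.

1 -> 2 -> 3 -> 4 -> 5 -> 10 -> 15

Moves only go right or down, so the column and row indices never decrease.
Route from 1: right 4 to 5, down 2 to 15 — 6 moves in all.
Check: all required cells visited.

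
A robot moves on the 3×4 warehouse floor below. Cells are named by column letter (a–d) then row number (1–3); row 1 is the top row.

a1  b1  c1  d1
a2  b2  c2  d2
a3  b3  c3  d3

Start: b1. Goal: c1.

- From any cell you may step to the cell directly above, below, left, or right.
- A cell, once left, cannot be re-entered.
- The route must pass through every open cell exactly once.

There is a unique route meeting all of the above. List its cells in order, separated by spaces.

b1 a1 a2 a3 b3 b2 c2 c3 d3 d2 d1 c1

Need to visit all 12 open cells exactly once, starting at b1 and ending at c1.
Route from b1: left 1 to a1, down 2 to a3, right 1 to b3, up 1 to b2, right 1 to c2, down 1 to c3, right 1 to d3, up 2 to d1, left 1 to c1 — 11 moves in all.
Check: all 12 open cells covered.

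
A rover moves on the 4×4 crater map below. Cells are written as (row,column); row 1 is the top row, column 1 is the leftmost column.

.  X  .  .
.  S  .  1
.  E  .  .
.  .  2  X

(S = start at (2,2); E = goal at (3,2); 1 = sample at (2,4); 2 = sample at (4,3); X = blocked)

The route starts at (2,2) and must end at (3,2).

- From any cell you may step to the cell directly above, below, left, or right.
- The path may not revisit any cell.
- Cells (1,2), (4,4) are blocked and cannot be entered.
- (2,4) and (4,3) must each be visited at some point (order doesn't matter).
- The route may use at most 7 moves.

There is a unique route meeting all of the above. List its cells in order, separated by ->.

Any route must reach (2,4) and (4,3) and still end at (3,2) within 7 moves, so the order of the required stops is forced.
Route from (2,2): right 2 to (2,4), down 1 to (3,4), left 1 to (3,3), down 1 to (4,3), left 1 to (4,2), up 1 to (3,2) — 7 moves in all.
Check: all required cells visited; 7 ≤ 7 moves.

(2,2) -> (2,3) -> (2,4) -> (3,4) -> (3,3) -> (4,3) -> (4,2) -> (3,2)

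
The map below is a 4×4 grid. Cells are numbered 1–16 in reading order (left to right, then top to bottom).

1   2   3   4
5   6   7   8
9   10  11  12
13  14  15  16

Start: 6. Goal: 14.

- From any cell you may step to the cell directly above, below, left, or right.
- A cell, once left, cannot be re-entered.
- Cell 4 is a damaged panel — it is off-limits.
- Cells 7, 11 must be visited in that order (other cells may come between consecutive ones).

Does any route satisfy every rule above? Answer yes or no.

One route that works: 6 → 7 → 11 → 15 → 14.

yes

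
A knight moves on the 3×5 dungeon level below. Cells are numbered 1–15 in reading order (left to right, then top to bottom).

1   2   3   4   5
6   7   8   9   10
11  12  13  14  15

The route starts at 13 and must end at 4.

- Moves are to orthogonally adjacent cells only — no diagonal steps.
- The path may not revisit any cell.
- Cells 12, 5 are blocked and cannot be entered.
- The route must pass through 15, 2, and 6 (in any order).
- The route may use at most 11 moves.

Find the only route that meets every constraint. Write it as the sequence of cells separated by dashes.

The 11-move cap with required stops at 15, 2, 6 leaves no slack for detours.
Route from 13: right 2 to 15, up 1 to 10, left 4 to 6, up 1 to 1, right 3 to 4 — 11 moves in all.
Check: all required cells visited; 11 ≤ 11 moves.

13 - 14 - 15 - 10 - 9 - 8 - 7 - 6 - 1 - 2 - 3 - 4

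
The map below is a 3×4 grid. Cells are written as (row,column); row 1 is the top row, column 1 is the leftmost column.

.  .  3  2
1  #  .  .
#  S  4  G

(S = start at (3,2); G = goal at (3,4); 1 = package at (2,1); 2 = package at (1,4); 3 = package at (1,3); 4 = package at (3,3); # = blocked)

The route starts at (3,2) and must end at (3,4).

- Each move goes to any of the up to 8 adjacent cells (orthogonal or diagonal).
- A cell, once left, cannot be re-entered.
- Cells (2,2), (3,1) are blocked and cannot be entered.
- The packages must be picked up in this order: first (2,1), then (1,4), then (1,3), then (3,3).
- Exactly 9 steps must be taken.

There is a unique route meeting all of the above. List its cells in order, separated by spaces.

(3,2) (2,1) (1,1) (1,2) (2,3) (1,4) (1,3) (2,4) (3,3) (3,4)

The waypoints must appear in the order (2,1), (1,4), (1,3), (3,3), with no cell reused.
Route from (3,2): up-left to (2,1), up to (1,1), right to (1,2), down-right to (2,3), up-right to (1,4), left to (1,3), down-right to (2,4), down-left to (3,3), right to (3,4) — 9 moves in all.
Check: order respected (1 at step 1, 2 at step 5, 3 at step 6, 4 at step 8); 9 moves as required.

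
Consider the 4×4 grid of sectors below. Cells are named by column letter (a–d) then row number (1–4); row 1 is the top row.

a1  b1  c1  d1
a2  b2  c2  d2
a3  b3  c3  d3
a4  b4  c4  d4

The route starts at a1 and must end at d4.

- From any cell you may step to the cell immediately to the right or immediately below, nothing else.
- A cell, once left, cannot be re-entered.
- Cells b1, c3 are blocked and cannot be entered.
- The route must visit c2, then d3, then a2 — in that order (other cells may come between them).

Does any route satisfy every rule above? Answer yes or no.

a2 lies above d3, so going from d3 to a2 would need an upward move — but moves only go right/down, so d3 cannot be visited before a2.

no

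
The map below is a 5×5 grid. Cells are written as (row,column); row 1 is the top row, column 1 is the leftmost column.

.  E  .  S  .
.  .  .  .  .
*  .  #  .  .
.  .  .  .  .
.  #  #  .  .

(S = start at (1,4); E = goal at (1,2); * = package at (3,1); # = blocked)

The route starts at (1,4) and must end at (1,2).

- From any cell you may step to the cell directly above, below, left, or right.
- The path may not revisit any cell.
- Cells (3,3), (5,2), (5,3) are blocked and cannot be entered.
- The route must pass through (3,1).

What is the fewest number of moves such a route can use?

8

Any route passes through (3,1) somewhere between (1,4) and (1,2). Summing Manhattan distances along the two legs ((1,4) → (3,1) → (1,2)) gives a lower bound of 5 + 3 = 8 moves.
A route of 8 moves achieves this: (1,4) → (2,4) → (2,3) → (2,2) → (3,2) → (3,1) → (2,1) → (1,1) → (1,2).
Since 8 matches the lower bound, it is optimal.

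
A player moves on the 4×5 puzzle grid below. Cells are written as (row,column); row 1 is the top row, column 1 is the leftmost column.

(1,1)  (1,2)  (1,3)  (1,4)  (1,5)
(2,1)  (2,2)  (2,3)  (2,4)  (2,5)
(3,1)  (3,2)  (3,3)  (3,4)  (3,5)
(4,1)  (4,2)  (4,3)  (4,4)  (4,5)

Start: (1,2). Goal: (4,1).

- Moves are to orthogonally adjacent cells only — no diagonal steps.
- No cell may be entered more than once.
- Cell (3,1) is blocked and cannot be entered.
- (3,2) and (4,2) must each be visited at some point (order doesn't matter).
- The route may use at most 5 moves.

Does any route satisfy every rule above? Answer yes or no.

yes

One route that works: (1,2) → (2,2) → (3,2) → (4,2) → (4,1).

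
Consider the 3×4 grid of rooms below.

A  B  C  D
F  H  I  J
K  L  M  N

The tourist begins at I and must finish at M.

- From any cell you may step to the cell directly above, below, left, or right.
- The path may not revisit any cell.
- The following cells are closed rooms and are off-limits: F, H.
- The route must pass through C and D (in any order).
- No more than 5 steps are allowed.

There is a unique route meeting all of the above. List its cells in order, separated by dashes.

I - C - D - J - N - M

Any route must reach C and D and still end at M within 5 moves, so the order of the required stops is forced.
Route from I: up to C, right to D, 2× down (reaching N), left to M — 5 moves in all.
Check: all required cells visited; 5 ≤ 5 moves.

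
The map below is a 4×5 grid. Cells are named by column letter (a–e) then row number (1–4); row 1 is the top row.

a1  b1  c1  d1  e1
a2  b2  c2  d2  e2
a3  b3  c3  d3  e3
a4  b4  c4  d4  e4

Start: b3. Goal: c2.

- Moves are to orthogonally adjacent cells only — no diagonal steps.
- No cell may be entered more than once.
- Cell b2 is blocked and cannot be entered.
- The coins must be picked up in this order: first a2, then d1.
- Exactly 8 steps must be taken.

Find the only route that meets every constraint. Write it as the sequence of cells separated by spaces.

The waypoints must appear in the order a2, d1, with no cell reused.
Route from b3: left 1 to a3, up 2 to a1, right 3 to d1, down 1 to d2, left 1 to c2 — 8 moves in all.
Check: order respected (a2 at step 2, d1 at step 6); 8 moves as required.

b3 a3 a2 a1 b1 c1 d1 d2 c2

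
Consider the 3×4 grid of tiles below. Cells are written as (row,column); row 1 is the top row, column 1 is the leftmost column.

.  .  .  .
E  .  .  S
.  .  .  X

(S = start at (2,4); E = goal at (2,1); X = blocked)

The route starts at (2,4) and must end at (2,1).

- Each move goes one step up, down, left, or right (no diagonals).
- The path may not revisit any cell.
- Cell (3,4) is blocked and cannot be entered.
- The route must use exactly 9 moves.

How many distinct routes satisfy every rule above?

Need simple routes of exactly 9 moves from (2,4) to (2,1) (Manhattan distance 3, so 3 moves are spent on a detour and 3 undoing it).
Enumerating: (2,4) (1,4) (1,3) (2,3) (3,3) (3,2) (2,2) (1,2) (1,1) (2,1) | (2,4) (1,4) (1,3) (1,2) (2,2) (2,3) (3,3) (3,2) (3,1) (2,1).
That gives 2 routes.

2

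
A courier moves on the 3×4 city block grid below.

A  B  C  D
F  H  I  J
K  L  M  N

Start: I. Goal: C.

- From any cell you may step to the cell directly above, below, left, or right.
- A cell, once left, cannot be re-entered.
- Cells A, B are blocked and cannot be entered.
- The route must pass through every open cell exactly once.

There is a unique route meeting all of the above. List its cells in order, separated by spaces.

Need to visit all 10 open cells exactly once, starting at I and ending at C.
Cell D has only two open neighbours (J and C), so the path must pass straight through it: one of those is the cell it's entered from and the other is where it exits.
Route from I: 2× left (reaching F), down to K, 3× right (reaching N), 2× up (reaching D), left to C — 9 moves in all.
Check: all 10 open cells covered.

I H F K L M N J D C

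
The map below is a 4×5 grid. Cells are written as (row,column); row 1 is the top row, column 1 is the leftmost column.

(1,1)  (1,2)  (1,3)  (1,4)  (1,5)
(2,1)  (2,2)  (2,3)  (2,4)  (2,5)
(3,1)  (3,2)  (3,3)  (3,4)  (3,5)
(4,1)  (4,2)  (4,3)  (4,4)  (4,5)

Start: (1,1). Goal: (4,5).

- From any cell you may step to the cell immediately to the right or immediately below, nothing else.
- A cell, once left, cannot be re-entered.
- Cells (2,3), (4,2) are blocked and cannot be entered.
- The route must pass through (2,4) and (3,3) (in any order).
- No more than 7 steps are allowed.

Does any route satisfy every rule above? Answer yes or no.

no

(3,3) is below but to the left of (2,4): going (2,4) → (3,3) would need a leftward move and (3,3) → (2,4) an upward move, so no right/down-only route can visit both required cells.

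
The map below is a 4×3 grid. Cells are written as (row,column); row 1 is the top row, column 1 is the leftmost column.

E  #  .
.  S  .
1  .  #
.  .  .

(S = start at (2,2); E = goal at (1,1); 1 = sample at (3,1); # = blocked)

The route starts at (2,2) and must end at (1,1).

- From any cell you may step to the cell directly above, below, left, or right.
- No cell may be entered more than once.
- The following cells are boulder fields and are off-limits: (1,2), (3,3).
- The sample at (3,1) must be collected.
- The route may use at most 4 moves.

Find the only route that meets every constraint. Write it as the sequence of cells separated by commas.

(2,2), (3,2), (3,1), (2,1), (1,1)

The budget equals the shortest possible length, so every move has to be on a shortest route through the required cells.
Route from (2,2): down 1 to (3,2), left 1 to (3,1), up 2 to (1,1) — 4 moves in all.
Check: all required cells visited; 4 ≤ 4 moves.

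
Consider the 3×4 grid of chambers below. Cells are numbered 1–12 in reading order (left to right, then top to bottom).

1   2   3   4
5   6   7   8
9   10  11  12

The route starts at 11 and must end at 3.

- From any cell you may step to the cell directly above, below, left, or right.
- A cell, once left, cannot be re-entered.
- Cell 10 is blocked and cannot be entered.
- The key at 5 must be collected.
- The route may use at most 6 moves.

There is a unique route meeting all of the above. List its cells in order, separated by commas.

11, 7, 6, 5, 1, 2, 3

The 6-move cap with required stops at 5 leaves no slack for detours.
Route from 11: up to 7, 2× left (reaching 5), up to 1, 2× right (reaching 3) — 6 moves in all.
Check: all required cells visited; 6 ≤ 6 moves.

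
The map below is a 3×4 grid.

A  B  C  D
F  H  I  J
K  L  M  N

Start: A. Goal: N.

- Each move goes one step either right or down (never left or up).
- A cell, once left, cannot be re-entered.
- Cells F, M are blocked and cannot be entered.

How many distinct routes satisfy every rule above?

3

A right/down-only route from A to N makes exactly 2 down-moves and 3 right-moves in some order.
With no other constraints that would be C(5,2) = 10 routes.
Subtract routes through each blocked cell (inclusion–exclusion for overlaps): − through F: 4 − through M: 6 + through F&M: 3 → 3.
That gives 3 routes.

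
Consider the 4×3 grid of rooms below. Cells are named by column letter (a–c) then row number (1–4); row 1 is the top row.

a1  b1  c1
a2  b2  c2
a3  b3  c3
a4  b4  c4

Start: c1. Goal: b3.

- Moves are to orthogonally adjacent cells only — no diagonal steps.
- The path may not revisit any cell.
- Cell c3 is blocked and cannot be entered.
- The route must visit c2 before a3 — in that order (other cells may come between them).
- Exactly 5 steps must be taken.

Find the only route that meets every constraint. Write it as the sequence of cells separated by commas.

The waypoints must appear in the order c2, a3, with no cell reused.
Route from c1: down to c2, 2× left (reaching a2), down to a3, right to b3 — 5 moves in all.
Check: order respected (c2 at step 1, a3 at step 4); 5 moves as required.

c1, c2, b2, a2, a3, b3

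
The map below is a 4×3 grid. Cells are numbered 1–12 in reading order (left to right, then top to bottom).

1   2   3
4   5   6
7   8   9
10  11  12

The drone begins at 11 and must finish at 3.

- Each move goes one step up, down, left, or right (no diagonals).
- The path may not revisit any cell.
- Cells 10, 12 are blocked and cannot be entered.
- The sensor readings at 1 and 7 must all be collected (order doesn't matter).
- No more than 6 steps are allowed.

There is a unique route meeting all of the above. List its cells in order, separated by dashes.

11 - 8 - 7 - 4 - 1 - 2 - 3

The budget equals the shortest possible length, so every move has to be on a shortest route through the required cells.
Route from 11: up to 8, left to 7, 2× up (reaching 1), 2× right (reaching 3) — 6 moves in all.
Check: all required cells visited; 6 ≤ 6 moves.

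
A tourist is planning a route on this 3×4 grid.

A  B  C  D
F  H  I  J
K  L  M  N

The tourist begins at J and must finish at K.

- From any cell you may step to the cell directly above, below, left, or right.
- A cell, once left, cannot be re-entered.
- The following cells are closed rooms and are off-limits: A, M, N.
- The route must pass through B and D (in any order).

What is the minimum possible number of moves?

Any route passes through B and D in some order between J and K. Summing Manhattan distances along each leg and taking the cheapest ordering (J → D → B → K) gives a lower bound of 1 + 2 + 3 = 6 moves.
A route of 6 moves achieves this: J → D → C → B → H → L → K.
Since 6 matches the lower bound, it is optimal.

6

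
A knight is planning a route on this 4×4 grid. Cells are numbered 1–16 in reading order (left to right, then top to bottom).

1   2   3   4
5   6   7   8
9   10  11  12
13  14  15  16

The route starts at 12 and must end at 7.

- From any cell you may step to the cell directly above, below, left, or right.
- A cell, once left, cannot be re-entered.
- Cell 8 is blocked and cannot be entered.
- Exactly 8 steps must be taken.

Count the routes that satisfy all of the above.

Need simple routes of exactly 8 moves from 12 to 7 (Manhattan distance 2, so 3 moves are spent on a detour and 3 undoing it).
Branch systematically from the start, pruning whenever the remaining move budget drops below the Manhattan distance to 7 or differs from it in parity. Grouping the completions by first move — via 16: 7; via 11: 9 — and summing: 7 + 9 = 16.
That gives 16 routes.

16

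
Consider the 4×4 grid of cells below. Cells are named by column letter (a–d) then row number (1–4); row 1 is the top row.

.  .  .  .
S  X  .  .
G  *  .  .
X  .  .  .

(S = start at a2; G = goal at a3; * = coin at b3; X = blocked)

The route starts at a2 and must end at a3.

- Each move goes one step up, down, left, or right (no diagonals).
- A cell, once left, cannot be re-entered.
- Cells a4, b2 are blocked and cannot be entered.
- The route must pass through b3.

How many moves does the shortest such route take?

7

Any route passes through b3 somewhere between a2 and a3. Summing Manhattan distances along the two legs (a2 → b3 → a3) gives a lower bound of 2 + 1 = 3 moves.
The shortest route satisfying every rule uses 7 moves: a2 → a1 → b1 → c1 → c2 → c3 → b3 → a3.
The no-revisit rule (legs can't share cells) pushes the minimum above the 3-move bound; an exhaustive check rules out every length from 3 to 6 (on a 4-connected grid the length of any start-to-goal walk has the same parity as the Manhattan bound, so only lengths 3, 5, 7, … need checking), leaving 7 as the minimum.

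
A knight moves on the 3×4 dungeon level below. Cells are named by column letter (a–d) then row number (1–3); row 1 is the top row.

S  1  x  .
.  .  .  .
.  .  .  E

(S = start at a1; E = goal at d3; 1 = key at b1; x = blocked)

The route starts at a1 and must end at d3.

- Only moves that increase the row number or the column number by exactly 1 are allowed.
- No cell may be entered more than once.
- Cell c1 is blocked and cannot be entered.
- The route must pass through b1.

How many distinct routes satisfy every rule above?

A right/down-only route from a1 to d3 makes exactly 2 down-moves and 3 right-moves in some order.
With no other constraints that would be C(5,2) = 10 routes.
Split at b1 and multiply the segment counts (each segment already excludes blocked cells): a1→b1: 1; b1→d3: 3; product = 3.
That gives 3 routes.

3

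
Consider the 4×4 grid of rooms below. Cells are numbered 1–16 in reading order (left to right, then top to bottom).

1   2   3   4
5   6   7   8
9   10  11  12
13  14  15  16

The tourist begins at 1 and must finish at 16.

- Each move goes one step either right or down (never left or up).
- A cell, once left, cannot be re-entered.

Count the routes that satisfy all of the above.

A right/down-only route from 1 to 16 makes exactly 3 down-moves and 3 right-moves in some order.
With no other constraints that would be C(6,3) = 20 routes.
That gives 20 routes.

20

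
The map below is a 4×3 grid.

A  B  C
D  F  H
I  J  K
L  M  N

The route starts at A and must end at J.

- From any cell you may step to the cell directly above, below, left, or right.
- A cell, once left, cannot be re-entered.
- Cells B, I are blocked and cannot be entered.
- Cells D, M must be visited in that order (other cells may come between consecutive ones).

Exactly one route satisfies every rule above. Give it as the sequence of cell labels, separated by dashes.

A - D - F - H - K - N - M - J

The waypoints must appear in the order D, M, with no cell reused.
Route from A: down 1 to D, right 2 to H, down 2 to N, left 1 to M, up 1 to J — 7 moves in all.
Check: order respected (D at step 1, M at step 6).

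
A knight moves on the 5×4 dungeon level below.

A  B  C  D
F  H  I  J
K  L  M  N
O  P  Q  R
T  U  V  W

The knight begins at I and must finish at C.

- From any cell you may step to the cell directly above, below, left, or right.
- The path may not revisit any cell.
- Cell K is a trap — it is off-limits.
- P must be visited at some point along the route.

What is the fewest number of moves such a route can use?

7

Any route passes through P somewhere between I and C. Summing Manhattan distances along the two legs (I → P → C) gives a lower bound of 3 + 4 = 7 moves.
A route of 7 moves achieves this: I → M → Q → P → L → H → B → C.
Since 7 matches the lower bound, it is optimal.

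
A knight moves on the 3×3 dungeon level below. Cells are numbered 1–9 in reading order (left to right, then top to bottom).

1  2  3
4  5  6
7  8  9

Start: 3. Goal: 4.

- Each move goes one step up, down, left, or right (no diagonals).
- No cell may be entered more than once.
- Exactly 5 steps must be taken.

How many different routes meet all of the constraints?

Need simple routes of exactly 5 moves from 3 to 4 (Manhattan distance 3, so 1 moves are spent on a detour and 1 undoing it).
Enumerating: 3 6 9 8 5 4 | 3 6 9 8 7 4 | 3 6 5 2 1 4 | 3 6 5 8 7 4 | 3 2 5 8 7 4.
That gives 5 routes.

5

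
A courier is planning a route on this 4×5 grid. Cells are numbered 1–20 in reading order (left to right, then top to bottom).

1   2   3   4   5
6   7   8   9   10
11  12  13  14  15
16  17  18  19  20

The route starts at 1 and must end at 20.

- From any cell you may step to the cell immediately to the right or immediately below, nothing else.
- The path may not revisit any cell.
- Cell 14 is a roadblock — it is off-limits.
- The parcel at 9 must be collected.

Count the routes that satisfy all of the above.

A right/down-only route from 1 to 20 makes exactly 3 down-moves and 4 right-moves in some order.
With no other constraints that would be C(7,3) = 35 routes.
Split at 9 and multiply the segment counts (each segment already excludes blocked cells): 1→9: 4; 9→20: 1; product = 4.
That gives 4 routes.

4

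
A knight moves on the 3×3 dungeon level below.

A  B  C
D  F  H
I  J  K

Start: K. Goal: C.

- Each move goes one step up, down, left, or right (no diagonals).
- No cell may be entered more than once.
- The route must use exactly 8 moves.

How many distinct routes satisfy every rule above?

Need simple routes of exactly 8 moves from K to C (Manhattan distance 2, so 3 moves are spent on a detour and 3 undoing it).
Enumerating: K H F J I D A B C | K J I D A B F H C.
That gives 2 routes.

2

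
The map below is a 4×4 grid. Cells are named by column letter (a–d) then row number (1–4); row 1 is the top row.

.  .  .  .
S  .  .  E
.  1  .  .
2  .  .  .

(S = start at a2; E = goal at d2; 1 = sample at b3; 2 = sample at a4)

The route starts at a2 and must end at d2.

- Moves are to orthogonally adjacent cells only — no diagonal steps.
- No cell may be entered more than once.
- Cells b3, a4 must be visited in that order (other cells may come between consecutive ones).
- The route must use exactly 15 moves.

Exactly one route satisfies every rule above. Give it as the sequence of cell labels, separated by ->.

a2 -> a1 -> b1 -> b2 -> b3 -> a3 -> a4 -> b4 -> c4 -> d4 -> d3 -> c3 -> c2 -> c1 -> d1 -> d2

The waypoints must appear in the order b3, a4, with no cell reused.
Route from a2: up to a1, right to b1, 2× down (reaching b3), left to a3, down to a4, 3× right (reaching d4), up to d3, left to c3, 2× up (reaching c1), right to d1, down to d2 — 15 moves in all.
Check: order respected (1 at step 4, 2 at step 6); 15 moves as required.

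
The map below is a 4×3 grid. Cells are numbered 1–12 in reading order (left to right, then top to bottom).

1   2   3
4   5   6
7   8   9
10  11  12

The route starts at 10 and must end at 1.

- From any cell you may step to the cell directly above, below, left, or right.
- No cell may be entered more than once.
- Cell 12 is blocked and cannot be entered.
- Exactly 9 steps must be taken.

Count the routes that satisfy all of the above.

4

Need simple routes of exactly 9 moves from 10 to 1 (Manhattan distance 3, so 3 moves are spent on a detour and 3 undoing it).
Enumerating: 10 7 4 5 8 9 6 3 2 1 | 10 7 8 9 6 3 2 5 4 1 | 10 11 8 7 4 5 6 3 2 1 | 10 11 8 9 6 3 2 5 4 1.
That gives 4 routes.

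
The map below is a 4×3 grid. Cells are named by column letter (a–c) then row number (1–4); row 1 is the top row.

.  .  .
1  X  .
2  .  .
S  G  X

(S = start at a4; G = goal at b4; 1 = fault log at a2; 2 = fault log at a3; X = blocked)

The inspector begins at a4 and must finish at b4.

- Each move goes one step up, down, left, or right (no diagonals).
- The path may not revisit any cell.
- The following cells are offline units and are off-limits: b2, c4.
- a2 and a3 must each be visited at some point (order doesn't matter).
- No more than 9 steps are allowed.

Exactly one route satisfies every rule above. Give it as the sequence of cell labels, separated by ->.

a4 -> a3 -> a2 -> a1 -> b1 -> c1 -> c2 -> c3 -> b3 -> b4

The 9-move cap with required stops at a2, a3 leaves no slack for detours.
Route from a4: 3× up (reaching a1), 2× right (reaching c1), 2× down (reaching c3), left to b3, down to b4 — 9 moves in all.
Check: all required cells visited; 9 ≤ 9 moves.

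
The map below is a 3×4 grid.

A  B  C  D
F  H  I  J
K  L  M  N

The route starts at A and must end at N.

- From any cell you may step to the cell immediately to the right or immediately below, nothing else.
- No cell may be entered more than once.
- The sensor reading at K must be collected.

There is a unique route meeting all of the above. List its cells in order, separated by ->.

Moves only go right or down, so the column and row indices never decrease.
Route from A: 2× down (reaching K), 3× right (reaching N) — 5 moves in all.
Check: all required cells visited.

A -> F -> K -> L -> M -> N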